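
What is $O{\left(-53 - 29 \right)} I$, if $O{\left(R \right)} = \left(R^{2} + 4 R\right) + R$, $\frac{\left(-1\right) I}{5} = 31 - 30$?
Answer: $-31570$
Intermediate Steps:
$I = -5$ ($I = - 5 \left(31 - 30\right) = \left(-5\right) 1 = -5$)
$O{\left(R \right)} = R^{2} + 5 R$
$O{\left(-53 - 29 \right)} I = \left(-53 - 29\right) \left(5 - 82\right) \left(-5\right) = - 82 \left(5 - 82\right) \left(-5\right) = \left(-82\right) \left(-77\right) \left(-5\right) = 6314 \left(-5\right) = -31570$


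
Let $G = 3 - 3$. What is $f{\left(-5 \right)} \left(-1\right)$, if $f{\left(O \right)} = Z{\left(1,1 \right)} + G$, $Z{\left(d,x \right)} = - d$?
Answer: $1$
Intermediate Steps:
$G = 0$
$f{\left(O \right)} = -1$ ($f{\left(O \right)} = \left(-1\right) 1 + 0 = -1 + 0 = -1$)
$f{\left(-5 \right)} \left(-1\right) = \left(-1\right) \left(-1\right) = 1$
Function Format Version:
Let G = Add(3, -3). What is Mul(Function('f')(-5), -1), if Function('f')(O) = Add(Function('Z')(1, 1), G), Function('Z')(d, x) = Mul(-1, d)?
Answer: 1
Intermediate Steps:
G = 0
Function('f')(O) = -1 (Function('f')(O) = Add(Mul(-1, 1), 0) = Add(-1, 0) = -1)
Mul(Function('f')(-5), -1) = Mul(-1, -1) = 1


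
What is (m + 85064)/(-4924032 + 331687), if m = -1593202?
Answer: 1508138/4592345 ≈ 0.32840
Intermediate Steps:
(m + 85064)/(-4924032 + 331687) = (-1593202 + 85064)/(-4924032 + 331687) = -1508138/(-4592345) = -1508138*(-1/4592345) = 1508138/4592345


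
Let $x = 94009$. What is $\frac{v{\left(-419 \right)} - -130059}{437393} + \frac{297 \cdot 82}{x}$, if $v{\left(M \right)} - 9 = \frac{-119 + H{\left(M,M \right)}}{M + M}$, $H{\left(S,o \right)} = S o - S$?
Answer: $\frac{19156766476343}{34457620214006} \approx 0.55595$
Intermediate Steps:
$H{\left(S,o \right)} = - S + S o$
$v{\left(M \right)} = 9 + \frac{-119 + M \left(-1 + M\right)}{2 M}$ ($v{\left(M \right)} = 9 + \frac{-119 + M \left(-1 + M\right)}{M + M} = 9 + \frac{-119 + M \left(-1 + M\right)}{2 M}$)
$\frac{v{\left(-419 \right)} - -130059}{437393} + \frac{297 \cdot 82}{x} = \frac{\frac{-119 + \left(-419\right)^{2} + 17 \left(-419\right)}{2 \left(-419\right)} - -130059}{437393} + \frac{297 \cdot 82}{94009} = \left(\frac{1}{2} \left(- \frac{1}{419}\right) \left(-119 + 175561 - 7123\right) + 130059\right) \frac{1}{437393} + 24354 \cdot \frac{1}{94009} = \left(\frac{1}{2} \left(- \frac{1}{419}\right) 168319 + 130059\right) \frac{1}{437393} + \frac{24354}{94009} = \left(- \frac{168319}{838} + 130059\right) \frac{1}{437393} + \frac{24354}{94009} = \frac{108821123}{838} \cdot \frac{1}{437393} + \frac{24354}{94009} = \frac{108821123}{366535334} + \frac{24354}{94009} = \frac{19156766476343}{34457620214006}$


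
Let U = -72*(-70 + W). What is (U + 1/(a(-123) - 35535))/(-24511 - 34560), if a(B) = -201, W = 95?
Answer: 64324801/2110961256 ≈ 0.030472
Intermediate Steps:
U = -1800 (U = -72*(-70 + 95) = -72*25 = -1800)
(U + 1/(a(-123) - 35535))/(-24511 - 34560) = (-1800 + 1/(-201 - 35535))/(-24511 - 34560) = (-1800 + 1/(-35736))/(-59071) = (-1800 - 1/35736)*(-1/59071) = -64324801/35736*(-1/59071) = 64324801/2110961256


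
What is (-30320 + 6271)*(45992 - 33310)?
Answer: -304989418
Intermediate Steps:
(-30320 + 6271)*(45992 - 33310) = -24049*12682 = -304989418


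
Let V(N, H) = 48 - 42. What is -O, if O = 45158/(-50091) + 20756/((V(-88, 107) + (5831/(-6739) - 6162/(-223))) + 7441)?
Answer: -263811664511375/140649951168606 ≈ -1.8757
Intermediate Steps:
V(N, H) = 6
O = 263811664511375/140649951168606 (O = 45158/(-50091) + 20756/((6 + (5831/(-6739) - 6162/(-223))) + 7441) = 45158*(-1/50091) + 20756/((6 + (5831*(-1/6739) - 6162*(-1/223))) + 7441) = -45158/50091 + 20756/((6 + (-5831/6739 + 6162/223)) + 7441) = -45158/50091 + 20756/((6 + 40225405/1502797) + 7441) = -45158/50091 + 20756/(49242187/1502797 + 7441) = -45158/50091 + 20756/(11231554664/1502797) = -45158/50091 + 20756*(1502797/11231554664) = -45158/50091 + 7798013633/2807888666 = 263811664511375/140649951168606 ≈ 1.8757)
-O = -1*263811664511375/140649951168606 = -263811664511375/140649951168606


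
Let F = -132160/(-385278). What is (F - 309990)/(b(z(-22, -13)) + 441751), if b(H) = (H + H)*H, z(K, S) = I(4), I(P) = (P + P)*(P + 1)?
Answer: -59716097530/85714915689 ≈ -0.69668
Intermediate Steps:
I(P) = 2*P*(1 + P) (I(P) = (2*P)*(1 + P) = 2*P*(1 + P))
z(K, S) = 40 (z(K, S) = 2*4*(1 + 4) = 2*4*5 = 40)
F = 66080/192639 (F = -132160*(-1/385278) = 66080/192639 ≈ 0.34303)
b(H) = 2*H**2 (b(H) = (2*H)*H = 2*H**2)
(F - 309990)/(b(z(-22, -13)) + 441751) = (66080/192639 - 309990)/(2*40**2 + 441751) = -59716097530/(192639*(2*1600 + 441751)) = -59716097530/(192639*(3200 + 441751)) = -59716097530/192639/444951 = -59716097530/192639*1/444951 = -59716097530/85714915689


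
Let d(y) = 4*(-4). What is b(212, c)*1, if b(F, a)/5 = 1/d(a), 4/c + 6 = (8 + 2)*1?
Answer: -5/16 ≈ -0.31250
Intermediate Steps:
d(y) = -16
c = 1 (c = 4/(-6 + (8 + 2)*1) = 4/(-6 + 10*1) = 4/(-6 + 10) = 4/4 = 4*(¼) = 1)
b(F, a) = -5/16 (b(F, a) = 5/(-16) = 5*(-1/16) = -5/16)
b(212, c)*1 = -5/16*1 = -5/16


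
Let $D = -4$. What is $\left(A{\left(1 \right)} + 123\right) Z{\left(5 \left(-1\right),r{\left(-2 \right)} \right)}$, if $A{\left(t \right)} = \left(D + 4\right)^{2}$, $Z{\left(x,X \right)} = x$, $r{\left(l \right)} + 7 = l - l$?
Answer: $-615$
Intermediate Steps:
$r{\left(l \right)} = -7$ ($r{\left(l \right)} = -7 + \left(l - l\right) = -7 + 0 = -7$)
$A{\left(t \right)} = 0$ ($A{\left(t \right)} = \left(-4 + 4\right)^{2} = 0^{2} = 0$)
$\left(A{\left(1 \right)} + 123\right) Z{\left(5 \left(-1\right),r{\left(-2 \right)} \right)} = \left(0 + 123\right) 5 \left(-1\right) = 123 \left(-5\right) = -615$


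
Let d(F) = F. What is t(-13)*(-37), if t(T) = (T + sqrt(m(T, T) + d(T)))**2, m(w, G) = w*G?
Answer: -12025 + 1924*sqrt(39) ≈ -9.6239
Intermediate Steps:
m(w, G) = G*w
t(T) = (T + sqrt(T + T**2))**2 (t(T) = (T + sqrt(T*T + T))**2 = (T + sqrt(T**2 + T))**2 = (T + sqrt(T + T**2))**2)
t(-13)*(-37) = (-13 + sqrt(-13*(1 - 13)))**2*(-37) = (-13 + sqrt(-13*(-12)))**2*(-37) = (-13 + sqrt(156))**2*(-37) = (-13 + 2*sqrt(39))**2*(-37) = -37*(-13 + 2*sqrt(39))**2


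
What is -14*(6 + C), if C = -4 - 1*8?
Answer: 84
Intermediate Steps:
C = -12 (C = -4 - 8 = -12)
-14*(6 + C) = -14*(6 - 12) = -14*(-6) = 84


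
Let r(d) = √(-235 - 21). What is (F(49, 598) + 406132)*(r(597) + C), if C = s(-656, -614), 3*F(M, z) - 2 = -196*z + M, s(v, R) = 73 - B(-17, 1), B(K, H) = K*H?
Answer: 33037170 + 17619824*I/3 ≈ 3.3037e+7 + 5.8733e+6*I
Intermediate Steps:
B(K, H) = H*K
r(d) = 16*I (r(d) = √(-256) = 16*I)
s(v, R) = 90 (s(v, R) = 73 - (-17) = 73 - 1*(-17) = 73 + 17 = 90)
F(M, z) = ⅔ - 196*z/3 + M/3 (F(M, z) = ⅔ + (-196*z + M)/3 = ⅔ + (M - 196*z)/3 = ⅔ + (-196*z/3 + M/3) = ⅔ - 196*z/3 + M/3)
C = 90
(F(49, 598) + 406132)*(r(597) + C) = ((⅔ - 196/3*598 + (⅓)*49) + 406132)*(16*I + 90) = ((⅔ - 117208/3 + 49/3) + 406132)*(90 + 16*I) = (-117157/3 + 406132)*(90 + 16*I) = 1101239*(90 + 16*I)/3 = 33037170 + 17619824*I/3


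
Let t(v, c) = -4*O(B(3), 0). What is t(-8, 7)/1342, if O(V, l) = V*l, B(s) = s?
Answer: 0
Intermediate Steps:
t(v, c) = 0 (t(v, c) = -12*0 = -4*0 = 0)
t(-8, 7)/1342 = 0/1342 = (1/1342)*0 = 0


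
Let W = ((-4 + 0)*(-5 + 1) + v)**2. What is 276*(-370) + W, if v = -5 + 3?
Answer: -101924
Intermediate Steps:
v = -2
W = 196 (W = ((-4 + 0)*(-5 + 1) - 2)**2 = (-4*(-4) - 2)**2 = (16 - 2)**2 = 14**2 = 196)
276*(-370) + W = 276*(-370) + 196 = -102120 + 196 = -101924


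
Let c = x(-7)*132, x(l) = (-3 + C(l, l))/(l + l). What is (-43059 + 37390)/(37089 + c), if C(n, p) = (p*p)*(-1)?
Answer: -39683/263055 ≈ -0.15085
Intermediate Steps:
C(n, p) = -p² (C(n, p) = p²*(-1) = -p²)
x(l) = (-3 - l²)/(2*l) (x(l) = (-3 - l²)/(l + l) = (-3 - l²)/((2*l)) = (-3 - l²)*(1/(2*l)) = (-3 - l²)/(2*l))
c = 3432/7 (c = ((½)*(-3 - 1*(-7)²)/(-7))*132 = ((½)*(-⅐)*(-3 - 1*49))*132 = ((½)*(-⅐)*(-3 - 49))*132 = ((½)*(-⅐)*(-52))*132 = (26/7)*132 = 3432/7 ≈ 490.29)
(-43059 + 37390)/(37089 + c) = (-43059 + 37390)/(37089 + 3432/7) = -5669/263055/7 = -5669*7/263055 = -39683/263055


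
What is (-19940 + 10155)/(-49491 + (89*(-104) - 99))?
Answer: 9785/58846 ≈ 0.16628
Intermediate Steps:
(-19940 + 10155)/(-49491 + (89*(-104) - 99)) = -9785/(-49491 + (-9256 - 99)) = -9785/(-49491 - 9355) = -9785/(-58846) = -9785*(-1/58846) = 9785/58846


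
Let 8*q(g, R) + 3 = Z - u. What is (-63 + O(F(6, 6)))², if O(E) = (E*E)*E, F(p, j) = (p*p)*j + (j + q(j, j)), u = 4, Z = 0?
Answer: 30645163049528866609/262144 ≈ 1.1690e+14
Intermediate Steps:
q(g, R) = -7/8 (q(g, R) = -3/8 + (0 - 1*4)/8 = -3/8 + (0 - 4)/8 = -3/8 + (⅛)*(-4) = -3/8 - ½ = -7/8)
F(p, j) = -7/8 + j + j*p² (F(p, j) = (p*p)*j + (j - 7/8) = p²*j + (-7/8 + j) = j*p² + (-7/8 + j) = -7/8 + j + j*p²)
O(E) = E³ (O(E) = E²*E = E³)
(-63 + O(F(6, 6)))² = (-63 + (-7/8 + 6 + 6*6²)³)² = (-63 + (-7/8 + 6 + 6*36)³)² = (-63 + (-7/8 + 6 + 216)³)² = (-63 + (1769/8)³)² = (-63 + 5535839609/512)² = (5535807353/512)² = 30645163049528866609/262144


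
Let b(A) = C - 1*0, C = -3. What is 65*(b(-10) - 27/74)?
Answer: -16185/74 ≈ -218.72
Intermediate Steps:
b(A) = -3 (b(A) = -3 - 1*0 = -3 + 0 = -3)
65*(b(-10) - 27/74) = 65*(-3 - 27/74) = 65*(-249/74) = -16185/74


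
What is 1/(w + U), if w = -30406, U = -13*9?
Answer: -1/30523 ≈ -3.2762e-5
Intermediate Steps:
U = -117
1/(w + U) = 1/(-30406 - 117) = 1/(-30523) = -1/30523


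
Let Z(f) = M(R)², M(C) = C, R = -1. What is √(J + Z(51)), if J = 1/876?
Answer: √192063/438 ≈ 1.0006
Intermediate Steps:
J = 1/876 ≈ 0.0011416
Z(f) = 1 (Z(f) = (-1)² = 1)
√(J + Z(51)) = √(1/876 + 1) = √(877/876) = √192063/438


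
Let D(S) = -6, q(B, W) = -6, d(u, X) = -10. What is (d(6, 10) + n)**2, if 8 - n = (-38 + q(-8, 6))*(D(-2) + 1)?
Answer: 49284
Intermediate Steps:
n = -212 (n = 8 - (-38 - 6)*(-6 + 1) = 8 - (-44)*(-5) = 8 - 1*220 = 8 - 220 = -212)
(d(6, 10) + n)**2 = (-10 - 212)**2 = (-222)**2 = 49284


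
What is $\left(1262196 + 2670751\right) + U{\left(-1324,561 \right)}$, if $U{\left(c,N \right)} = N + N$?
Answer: $3934069$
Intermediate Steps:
$U{\left(c,N \right)} = 2 N$
$\left(1262196 + 2670751\right) + U{\left(-1324,561 \right)} = \left(1262196 + 2670751\right) + 2 \cdot 561 = 3932947 + 1122 = 3934069$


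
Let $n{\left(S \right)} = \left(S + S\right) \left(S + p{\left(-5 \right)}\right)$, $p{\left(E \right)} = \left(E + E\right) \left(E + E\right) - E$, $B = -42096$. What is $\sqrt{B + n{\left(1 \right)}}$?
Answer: $2 i \sqrt{10471} \approx 204.66 i$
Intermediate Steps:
$p{\left(E \right)} = - E + 4 E^{2}$ ($p{\left(E \right)} = 2 E 2 E - E = 4 E^{2} - E = - E + 4 E^{2}$)
$n{\left(S \right)} = 2 S \left(105 + S\right)$ ($n{\left(S \right)} = \left(S + S\right) \left(S - 5 \left(-1 + 4 \left(-5\right)\right)\right) = 2 S \left(S - 5 \left(-1 - 20\right)\right) = 2 S \left(S - -105\right) = 2 S \left(S + 105\right) = 2 S \left(105 + S\right)$)
$\sqrt{B + n{\left(1 \right)}} = \sqrt{-42096 + 2 \cdot 1 \left(105 + 1\right)} = \sqrt{-42096 + 2 \cdot 1 \cdot 106} = \sqrt{-42096 + 212} = \sqrt{-41884} = 2 i \sqrt{10471}$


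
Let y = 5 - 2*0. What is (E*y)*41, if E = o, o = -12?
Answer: -2460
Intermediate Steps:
E = -12
y = 5 (y = 5 + 0 = 5)
(E*y)*41 = -12*5*41 = -60*41 = -2460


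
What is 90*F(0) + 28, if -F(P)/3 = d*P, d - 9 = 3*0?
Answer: 28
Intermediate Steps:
d = 9 (d = 9 + 3*0 = 9 + 0 = 9)
F(P) = -27*P
90*F(0) + 28 = 90*(-27*0) + 28 = 90*0 + 28 = 0 + 28 = 28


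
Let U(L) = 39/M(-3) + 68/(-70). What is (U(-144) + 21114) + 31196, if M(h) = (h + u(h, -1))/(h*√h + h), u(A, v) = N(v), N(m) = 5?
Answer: 3657537/70 - 117*I*√3/2 ≈ 52251.0 - 101.32*I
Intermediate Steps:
u(A, v) = 5
M(h) = (5 + h)/(h + h^(3/2)) (M(h) = (h + 5)/(h*√h + h) = (5 + h)/(h^(3/2) + h) = (5 + h)/(h + h^(3/2)))
U(L) = -4163/70 - 117*I*√3/2 (U(L) = 39/(((5 - 3)/(-3 + (-3)^(3/2)))) + 68/(-70) = 39/((2/(-3 - 3*I*√3))) + 68*(-1/70) = 39/((2/(-3 - 3*I*√3))) - 34/35 = 39*(-3/2 - 3*I*√3/2) - 34/35 = (-117/2 - 117*I*√3/2) - 34/35 = -4163/70 - 117*I*√3/2)
(U(-144) + 21114) + 31196 = ((-4163/70 - 117*I*√3/2) + 21114) + 31196 = (1473817/70 - 117*I*√3/2) + 31196 = 3657537/70 - 117*I*√3/2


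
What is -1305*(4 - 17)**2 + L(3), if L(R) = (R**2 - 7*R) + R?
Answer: -220554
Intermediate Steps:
L(R) = R**2 - 6*R
-1305*(4 - 17)**2 + L(3) = -1305*(4 - 17)**2 + 3*(-6 + 3) = -1305*(-13)**2 + 3*(-3) = -1305*169 - 9 = -220545 - 9 = -220554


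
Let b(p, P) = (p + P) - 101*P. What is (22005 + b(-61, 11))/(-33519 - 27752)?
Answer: -20844/61271 ≈ -0.34019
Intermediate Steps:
b(p, P) = p - 100*P (b(p, P) = (P + p) - 101*P = p - 100*P)
(22005 + b(-61, 11))/(-33519 - 27752) = (22005 + (-61 - 100*11))/(-33519 - 27752) = (22005 + (-61 - 1100))/(-61271) = (22005 - 1161)*(-1/61271) = 20844*(-1/61271) = -20844/61271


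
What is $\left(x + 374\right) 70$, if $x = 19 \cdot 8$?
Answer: $36820$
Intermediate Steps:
$x = 152$
$\left(x + 374\right) 70 = \left(152 + 374\right) 70 = 526 \cdot 70 = 36820$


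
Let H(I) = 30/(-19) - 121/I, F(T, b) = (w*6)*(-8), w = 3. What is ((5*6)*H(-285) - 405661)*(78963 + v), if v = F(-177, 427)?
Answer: -607553955723/19 ≈ -3.1977e+10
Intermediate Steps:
F(T, b) = -144 (F(T, b) = (3*6)*(-8) = 18*(-8) = -144)
v = -144
H(I) = -30/19 - 121/I (H(I) = 30*(-1/19) - 121/I = -30/19 - 121/I)
((5*6)*H(-285) - 405661)*(78963 + v) = ((5*6)*(-30/19 - 121/(-285)) - 405661)*(78963 - 144) = (30*(-30/19 - 121*(-1/285)) - 405661)*78819 = (30*(-30/19 + 121/285) - 405661)*78819 = (30*(-329/285) - 405661)*78819 = (-658/19 - 405661)*78819 = -7708217/19*78819 = -607553955723/19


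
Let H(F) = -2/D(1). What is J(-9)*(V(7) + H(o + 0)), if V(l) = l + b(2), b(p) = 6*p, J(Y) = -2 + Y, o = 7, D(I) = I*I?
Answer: -187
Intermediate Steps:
D(I) = I²
H(F) = -2 (H(F) = -2/(1²) = -2/1 = -2*1 = -2)
V(l) = 12 + l (V(l) = l + 6*2 = l + 12 = 12 + l)
J(-9)*(V(7) + H(o + 0)) = (-2 - 9)*((12 + 7) - 2) = -11*(19 - 2) = -11*17 = -187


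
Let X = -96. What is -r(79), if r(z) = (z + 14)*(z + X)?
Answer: 1581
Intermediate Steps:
r(z) = (-96 + z)*(14 + z) (r(z) = (z + 14)*(z - 96) = (14 + z)*(-96 + z) = (-96 + z)*(14 + z))
-r(79) = -(-1344 + 79² - 82*79) = -(-1344 + 6241 - 6478) = -1*(-1581) = 1581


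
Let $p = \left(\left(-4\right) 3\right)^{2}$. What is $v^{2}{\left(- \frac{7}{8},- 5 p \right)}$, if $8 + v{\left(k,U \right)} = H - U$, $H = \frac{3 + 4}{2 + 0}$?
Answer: $\frac{2047761}{4} \approx 5.1194 \cdot 10^{5}$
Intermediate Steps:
$p = 144$ ($p = \left(-12\right)^{2} = 144$)
$H = \frac{7}{2} \approx 3.5$
$v{\left(k,U \right)} = - \frac{9}{2} - U$ ($v{\left(k,U \right)} = -8 - \left(- \frac{7}{2} + U\right) = - \frac{9}{2} - U$)
$v^{2}{\left(- \frac{7}{8},- 5 p \right)} = \left(- \frac{9}{2} - \left(-5\right) 144\right)^{2} = \left(- \frac{9}{2} - -720\right)^{2} = \left(- \frac{9}{2} + 720\right)^{2} = \left(\frac{1431}{2}\right)^{2} = \frac{2047761}{4}$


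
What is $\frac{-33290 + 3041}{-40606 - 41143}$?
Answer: $\frac{30249}{81749} \approx 0.37002$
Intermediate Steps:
$\frac{-33290 + 3041}{-40606 - 41143} = - \frac{30249}{-81749} = \left(-30249\right) \left(- \frac{1}{81749}\right) = \frac{30249}{81749}$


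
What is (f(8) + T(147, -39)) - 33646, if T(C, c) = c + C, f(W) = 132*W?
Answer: -32482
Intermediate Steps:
T(C, c) = C + c
(f(8) + T(147, -39)) - 33646 = (132*8 + (147 - 39)) - 33646 = (1056 + 108) - 33646 = 1164 - 33646 = -32482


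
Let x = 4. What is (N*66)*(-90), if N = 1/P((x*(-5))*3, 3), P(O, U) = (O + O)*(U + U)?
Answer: 33/4 ≈ 8.2500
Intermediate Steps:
P(O, U) = 4*O*U (P(O, U) = (2*O)*(2*U) = 4*O*U)
N = -1/720 (N = 1/(4*((4*(-5))*3)*3) = 1/(4*(-20*3)*3) = 1/(4*(-60)*3) = 1/(-720) = -1/720 ≈ -0.0013889)
(N*66)*(-90) = -1/720*66*(-90) = -11/120*(-90) = 33/4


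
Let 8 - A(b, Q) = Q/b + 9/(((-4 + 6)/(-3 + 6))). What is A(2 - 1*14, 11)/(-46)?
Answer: 55/552 ≈ 0.099638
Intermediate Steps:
A(b, Q) = -11/2 - Q/b (A(b, Q) = 8 - (Q/b + 9/(((-4 + 6)/(-3 + 6)))) = 8 - (Q/b + 9/((2/3))) = 8 - (Q/b + 9/((2*(⅓)))) = 8 - (Q/b + 9/(⅔)) = 8 - (Q/b + 9*(3/2)) = 8 - (Q/b + 27/2) = 8 - (27/2 + Q/b) = 8 + (-27/2 - Q/b) = -11/2 - Q/b)
A(2 - 1*14, 11)/(-46) = (-11/2 - 1*11/(2 - 1*14))/(-46) = (-11/2 - 1*11/(2 - 14))*(-1/46) = (-11/2 - 1*11/(-12))*(-1/46) = (-11/2 - 1*11*(-1/12))*(-1/46) = (-11/2 + 11/12)*(-1/46) = -55/12*(-1/46) = 55/552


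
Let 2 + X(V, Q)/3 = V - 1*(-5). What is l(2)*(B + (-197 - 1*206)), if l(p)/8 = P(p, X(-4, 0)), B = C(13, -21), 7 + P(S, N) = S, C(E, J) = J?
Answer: 16960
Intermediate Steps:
X(V, Q) = 9 + 3*V (X(V, Q) = -6 + 3*(V - 1*(-5)) = -6 + 3*(V + 5) = -6 + 3*(5 + V) = -6 + (15 + 3*V) = 9 + 3*V)
P(S, N) = -7 + S
B = -21
l(p) = -56 + 8*p (l(p) = 8*(-7 + p) = -56 + 8*p)
l(2)*(B + (-197 - 1*206)) = (-56 + 8*2)*(-21 + (-197 - 1*206)) = (-56 + 16)*(-21 + (-197 - 206)) = -40*(-21 - 403) = -40*(-424) = 16960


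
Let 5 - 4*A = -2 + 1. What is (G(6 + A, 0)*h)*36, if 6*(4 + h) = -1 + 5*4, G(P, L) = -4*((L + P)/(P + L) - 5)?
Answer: -480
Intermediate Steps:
A = 3/2 (A = 5/4 - (-2 + 1)/4 = 5/4 - 1/4*(-1) = 5/4 + 1/4 = 3/2 ≈ 1.5000)
G(P, L) = 16 (G(P, L) = -4*((L + P)/(L + P) - 5) = -4*(1 - 5) = -4*(-4) = 16)
h = -5/6 (h = -4 + (-1 + 5*4)/6 = -4 + (-1 + 20)/6 = -4 + (1/6)*19 = -4 + 19/6 = -5/6 ≈ -0.83333)
(G(6 + A, 0)*h)*36 = (16*(-5/6))*36 = -40/3*36 = -480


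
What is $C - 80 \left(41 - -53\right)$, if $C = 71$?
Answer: $-7449$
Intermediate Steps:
$C - 80 \left(41 - -53\right) = 71 - 80 \left(41 - -53\right) = 71 - 80 \left(41 + 53\right) = 71 - 7520 = -7449$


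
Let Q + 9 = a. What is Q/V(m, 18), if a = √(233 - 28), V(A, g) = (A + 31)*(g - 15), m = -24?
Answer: -3/7 + √205/21 ≈ 0.25323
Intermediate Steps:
V(A, g) = (-15 + g)*(31 + A) (V(A, g) = (31 + A)*(-15 + g) = (-15 + g)*(31 + A))
a = √205 ≈ 14.318
Q = -9 + √205 ≈ 5.3178
Q/V(m, 18) = (-9 + √205)/(-465 - 15*(-24) + 31*18 - 24*18) = (-9 + √205)/(-465 + 360 + 558 - 432) = (-9 + √205)/21 = (-9 + √205)*(1/21) = -3/7 + √205/21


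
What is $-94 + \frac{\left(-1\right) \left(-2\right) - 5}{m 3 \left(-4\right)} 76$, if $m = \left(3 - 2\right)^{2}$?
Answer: $-75$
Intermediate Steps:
$m = 1$ ($m = 1^{2} = 1$)
$-94 + \frac{\left(-1\right) \left(-2\right) - 5}{m 3 \left(-4\right)} 76 = -94 + \frac{\left(-1\right) \left(-2\right) - 5}{1 \cdot 3 \left(-4\right)} 76 = -94 + \frac{2 - 5}{3 \left(-4\right)} 76 = -94 + - \frac{3}{-12} \cdot 76 = -94 + \left(-3\right) \left(- \frac{1}{12}\right) 76 = -94 + \frac{1}{4} \cdot 76 = -94 + 19 = -75$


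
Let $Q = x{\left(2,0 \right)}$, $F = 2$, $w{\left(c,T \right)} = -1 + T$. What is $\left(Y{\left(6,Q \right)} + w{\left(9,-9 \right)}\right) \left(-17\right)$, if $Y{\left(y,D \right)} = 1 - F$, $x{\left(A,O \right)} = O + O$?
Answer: $187$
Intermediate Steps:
$x{\left(A,O \right)} = 2 O$
$Q = 0$ ($Q = 2 \cdot 0 = 0$)
$Y{\left(y,D \right)} = -1$ ($Y{\left(y,D \right)} = 1 - 2 = -1$)
$\left(Y{\left(6,Q \right)} + w{\left(9,-9 \right)}\right) \left(-17\right) = \left(-1 - 10\right) \left(-17\right) = \left(-11\right) \left(-17\right) = 187$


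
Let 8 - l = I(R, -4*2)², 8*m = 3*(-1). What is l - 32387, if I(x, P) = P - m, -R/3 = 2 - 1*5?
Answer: -2075977/64 ≈ -32437.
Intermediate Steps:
m = -3/8 (m = (3*(-1))/8 = (⅛)*(-3) = -3/8 ≈ -0.37500)
R = 9 (R = -3*(2 - 1*5) = -3*(2 - 5) = -3*(-3) = 9)
I(x, P) = 3/8 + P (I(x, P) = P - 1*(-3/8) = P + 3/8 = 3/8 + P)
l = -3209/64 (l = 8 - (3/8 - 4*2)² = 8 - (3/8 - 8)² = 8 - (-61/8)² = 8 - 1*3721/64 = 8 - 3721/64 = -3209/64 ≈ -50.141)
l - 32387 = -3209/64 - 32387 = -2075977/64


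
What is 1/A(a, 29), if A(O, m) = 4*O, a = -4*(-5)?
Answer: 1/80 ≈ 0.012500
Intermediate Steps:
a = 20
1/A(a, 29) = 1/(4*20) = 1/80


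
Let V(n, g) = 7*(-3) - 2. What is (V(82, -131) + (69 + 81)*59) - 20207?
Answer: -11380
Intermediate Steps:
V(n, g) = -23 (V(n, g) = -21 - 2 = -23)
(V(82, -131) + (69 + 81)*59) - 20207 = (-23 + (69 + 81)*59) - 20207 = (-23 + 150*59) - 20207 = (-23 + 8850) - 20207 = 8827 - 20207 = -11380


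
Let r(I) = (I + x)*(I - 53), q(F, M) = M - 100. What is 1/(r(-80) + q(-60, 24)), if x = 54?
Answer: 1/3382 ≈ 0.00029568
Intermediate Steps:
q(F, M) = -100 + M
r(I) = (-53 + I)*(54 + I) (r(I) = (I + 54)*(I - 53) = (54 + I)*(-53 + I) = (-53 + I)*(54 + I))
1/(r(-80) + q(-60, 24)) = 1/((-2862 - 80 + (-80)²) + (-100 + 24)) = 1/((-2862 - 80 + 6400) - 76) = 1/(3458 - 76) = 1/3382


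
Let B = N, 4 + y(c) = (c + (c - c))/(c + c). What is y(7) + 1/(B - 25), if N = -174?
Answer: -1395/398 ≈ -3.5050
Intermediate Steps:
y(c) = -7/2 (y(c) = -4 + (c + (c - c))/(c + c) = -4 + (c + 0)/((2*c)) = -4 + c*(1/(2*c)) = -4 + 1/2 = -7/2)
B = -174
y(7) + 1/(B - 25) = -7/2 + 1/(-174 - 25) = -7/2 + 1/(-199) = -7/2 - 1/199 = -1395/398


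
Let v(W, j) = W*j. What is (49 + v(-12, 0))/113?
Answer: 49/113 ≈ 0.43363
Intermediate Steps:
(49 + v(-12, 0))/113 = (49 - 12*0)/113 = (49 + 0)*(1/113) = 49*(1/113) = 49/113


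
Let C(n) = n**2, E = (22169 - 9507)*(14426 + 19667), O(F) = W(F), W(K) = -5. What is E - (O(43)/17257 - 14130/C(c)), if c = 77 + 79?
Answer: 10071856256002129/23331464 ≈ 4.3169e+8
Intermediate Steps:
c = 156
O(F) = -5
E = 431685566 (E = 12662*34093 = 431685566)
E - (O(43)/17257 - 14130/C(c)) = 431685566 - (-5/17257 - 14130/(156**2)) = 431685566 - (-5*1/17257 - 14130/24336) = 431685566 - (-5/17257 - 14130*1/24336) = 431685566 - (-5/17257 - 785/1352) = 431685566 - 1*(-13553505/23331464) = 431685566 + 13553505/23331464 = 10071856256002129/23331464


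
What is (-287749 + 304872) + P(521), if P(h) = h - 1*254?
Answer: 17390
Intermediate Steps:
P(h) = -254 + h (P(h) = h - 254 = -254 + h)
(-287749 + 304872) + P(521) = (-287749 + 304872) + (-254 + 521) = 17123 + 267 = 17390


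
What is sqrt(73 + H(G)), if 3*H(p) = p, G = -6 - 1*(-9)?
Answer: sqrt(74) ≈ 8.6023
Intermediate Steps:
G = 3 (G = -6 + 9 = 3)
H(p) = p/3
sqrt(73 + H(G)) = sqrt(73 + (1/3)*3) = sqrt(73 + 1) = sqrt(74)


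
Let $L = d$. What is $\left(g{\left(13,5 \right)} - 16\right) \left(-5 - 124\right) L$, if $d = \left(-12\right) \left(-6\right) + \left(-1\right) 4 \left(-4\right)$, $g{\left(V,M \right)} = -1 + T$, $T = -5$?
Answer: $249744$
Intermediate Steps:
$g{\left(V,M \right)} = -6$ ($g{\left(V,M \right)} = -1 - 5 = -6$)
$d = 88$ ($d = 72 - -16 = 72 + 16 = 88$)
$L = 88$
$\left(g{\left(13,5 \right)} - 16\right) \left(-5 - 124\right) L = \left(-6 - 16\right) \left(-5 - 124\right) 88 = \left(-22\right) \left(-129\right) 88 = 2838 \cdot 88 = 249744$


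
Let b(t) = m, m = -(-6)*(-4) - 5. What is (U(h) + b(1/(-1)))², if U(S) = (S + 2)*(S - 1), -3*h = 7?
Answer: 63001/81 ≈ 777.79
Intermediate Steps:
m = -29 (m = -3*8 - 5 = -24 - 5 = -29)
h = -7/3 (h = -⅓*7 = -7/3 ≈ -2.3333)
b(t) = -29
U(S) = (-1 + S)*(2 + S) (U(S) = (2 + S)*(-1 + S) = (-1 + S)*(2 + S))
(U(h) + b(1/(-1)))² = ((-2 - 7/3 + (-7/3)²) - 29)² = ((-2 - 7/3 + 49/9) - 29)² = (10/9 - 29)² = (-251/9)² = 63001/81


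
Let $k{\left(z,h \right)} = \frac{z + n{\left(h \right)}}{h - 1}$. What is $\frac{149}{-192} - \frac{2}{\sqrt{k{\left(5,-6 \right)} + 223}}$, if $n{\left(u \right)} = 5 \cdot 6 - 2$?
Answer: $- \frac{149}{192} - \frac{\sqrt{2674}}{382} \approx -0.91141$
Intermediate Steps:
$n{\left(u \right)} = 28$ ($n{\left(u \right)} = 30 - 2 = 28$)
$k{\left(z,h \right)} = \frac{28 + z}{-1 + h}$ ($k{\left(z,h \right)} = \frac{z + 28}{h - 1} = \frac{28 + z}{-1 + h}$)
$\frac{149}{-192} - \frac{2}{\sqrt{k{\left(5,-6 \right)} + 223}} = \frac{149}{-192} - \frac{2}{\sqrt{\frac{28 + 5}{-1 - 6} + 223}} = 149 \left(- \frac{1}{192}\right) - \frac{2}{\sqrt{\frac{1}{-7} \cdot 33 + 223}} = - \frac{149}{192} - \frac{2}{\sqrt{\left(- \frac{1}{7}\right) 33 + 223}} = - \frac{149}{192} - \frac{2}{\sqrt{- \frac{33}{7} + 223}} = - \frac{149}{192} - \frac{2}{\sqrt{\frac{1528}{7}}} = - \frac{149}{192} - \frac{2}{\frac{2}{7} \sqrt{2674}} = - \frac{149}{192} - 2 \frac{\sqrt{2674}}{764} = - \frac{149}{192} - \frac{\sqrt{2674}}{382}$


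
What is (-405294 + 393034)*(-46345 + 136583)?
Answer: -1106317880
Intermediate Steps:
(-405294 + 393034)*(-46345 + 136583) = -12260*90238 = -1106317880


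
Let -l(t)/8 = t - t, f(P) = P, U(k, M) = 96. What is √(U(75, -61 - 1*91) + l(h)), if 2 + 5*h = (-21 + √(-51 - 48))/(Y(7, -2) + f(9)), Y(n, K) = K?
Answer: 4*√6 ≈ 9.7980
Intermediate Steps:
h = -1 + 3*I*√11/35 (h = -⅖ + ((-21 + √(-51 - 48))/(-2 + 9))/5 = -⅖ + ((-21 + √(-99))/7)/5 = -⅖ + ((-21 + 3*I*√11)*(⅐))/5 = -⅖ + (-3 + 3*I*√11/7)/5 = -⅖ + (-⅗ + 3*I*√11/35) = -1 + 3*I*√11/35 ≈ -1.0 + 0.28428*I)
l(t) = 0 (l(t) = -8*(t - t) = -8*0 = 0)
√(U(75, -61 - 1*91) + l(h)) = √(96 + 0) = √96 = 4*√6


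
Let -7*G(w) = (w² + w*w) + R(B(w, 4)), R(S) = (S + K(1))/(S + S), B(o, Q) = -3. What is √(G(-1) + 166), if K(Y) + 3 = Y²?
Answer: √292110/42 ≈ 12.868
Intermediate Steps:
K(Y) = -3 + Y²
R(S) = (-2 + S)/(2*S) (R(S) = (S + (-3 + 1²))/(S + S) = (S + (-3 + 1))/((2*S)) = (S - 2)*(1/(2*S)) = (-2 + S)*(1/(2*S)) = (-2 + S)/(2*S))
G(w) = -5/42 - 2*w²/7 (G(w) = -((w² + w*w) + (½)*(-2 - 3)/(-3))/7 = -((w² + w²) + (½)*(-⅓)*(-5))/7 = -(2*w² + ⅚)/7 = -(⅚ + 2*w²)/7 = -5/42 - 2*w²/7)
√(G(-1) + 166) = √((-5/42 - 2/7*(-1)²) + 166) = √((-5/42 - 2/7*1) + 166) = √((-5/42 - 2/7) + 166) = √(-17/42 + 166) = √(6955/42) = √292110/42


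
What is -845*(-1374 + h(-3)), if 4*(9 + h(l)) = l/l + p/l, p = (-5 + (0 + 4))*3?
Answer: 2336425/2 ≈ 1.1682e+6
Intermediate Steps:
p = -3 (p = (-5 + 4)*3 = -1*3 = -3)
h(l) = -35/4 - 3/(4*l) (h(l) = -9 + (l/l - 3/l)/4 = -9 + (1 - 3/l)/4 = -9 + (¼ - 3/(4*l)) = -35/4 - 3/(4*l))
-845*(-1374 + h(-3)) = -845*(-1374 + (¼)*(-3 - 35*(-3))/(-3)) = -845*(-1374 + (¼)*(-⅓)*(-3 + 105)) = -845*(-1374 + (¼)*(-⅓)*102) = -845*(-1374 - 17/2) = -845*(-2765/2) = 2336425/2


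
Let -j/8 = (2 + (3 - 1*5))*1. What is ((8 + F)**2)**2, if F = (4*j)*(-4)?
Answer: 4096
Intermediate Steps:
j = 0 (j = -8*(2 + (3 - 1*5)) = -8*(2 + (3 - 5)) = -8*(2 - 2) = -0 = -8*0 = 0)
F = 0 (F = (4*0)*(-4) = 0*(-4) = 0)
((8 + F)**2)**2 = ((8 + 0)**2)**2 = (8**2)**2 = 64**2 = 4096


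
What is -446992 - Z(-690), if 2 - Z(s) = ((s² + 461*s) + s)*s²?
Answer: 74899605006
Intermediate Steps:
Z(s) = 2 - s²*(s² + 462*s) (Z(s) = 2 - ((s² + 461*s) + s)*s² = 2 - (s² + 462*s)*s² = 2 - s²*(s² + 462*s))
-446992 - Z(-690) = -446992 - (2 - 1*(-690)⁴ - 462*(-690)³) = -446992 - (2 - 1*226671210000 - 462*(-328509000)) = -446992 - (2 - 226671210000 + 151771158000) = -446992 - 1*(-74900051998) = -446992 + 74900051998 = 74899605006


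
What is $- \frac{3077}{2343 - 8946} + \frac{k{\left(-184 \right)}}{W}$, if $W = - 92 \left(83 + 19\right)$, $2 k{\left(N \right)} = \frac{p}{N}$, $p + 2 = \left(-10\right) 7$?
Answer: $\frac{442723567}{950092464} \approx 0.46598$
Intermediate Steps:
$p = -72$ ($p = -2 - 70 = -72$)
$k{\left(N \right)} = - \frac{36}{N}$ ($k{\left(N \right)} = \frac{\left(-72\right) \frac{1}{N}}{2} = - \frac{36}{N}$)
$W = -9384$ ($W = \left(-92\right) 102 = -9384$)
$- \frac{3077}{2343 - 8946} + \frac{k{\left(-184 \right)}}{W} = - \frac{3077}{2343 - 8946} + \frac{\left(-36\right) \frac{1}{-184}}{-9384} = - \frac{3077}{2343 - 8946} + \left(-36\right) \left(- \frac{1}{184}\right) \left(- \frac{1}{9384}\right) = - \frac{3077}{-6603} + \frac{9}{46} \left(- \frac{1}{9384}\right) = \left(-3077\right) \left(- \frac{1}{6603}\right) - \frac{3}{143888} = \frac{3077}{6603} - \frac{3}{143888} = \frac{442723567}{950092464}$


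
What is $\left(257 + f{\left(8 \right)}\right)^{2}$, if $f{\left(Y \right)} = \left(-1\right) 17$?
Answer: $57600$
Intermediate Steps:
$f{\left(Y \right)} = -17$
$\left(257 + f{\left(8 \right)}\right)^{2} = \left(257 - 17\right)^{2} = 240^{2} = 57600$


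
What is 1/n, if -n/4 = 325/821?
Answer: -821/1300 ≈ -0.63154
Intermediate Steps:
n = -1300/821 (n = -4*325/821 = -1300/821 ≈ -1.5834)
1/n = 1/(-1300/821) = -821/1300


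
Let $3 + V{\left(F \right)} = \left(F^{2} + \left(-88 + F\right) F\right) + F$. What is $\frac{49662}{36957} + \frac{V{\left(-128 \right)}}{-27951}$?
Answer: $- \frac{7101415}{31302579} \approx -0.22686$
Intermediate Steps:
$V{\left(F \right)} = -3 + F + F^{2} + F \left(-88 + F\right)$ ($V{\left(F \right)} = -3 + \left(\left(F^{2} + \left(-88 + F\right) F\right) + F\right) = -3 + \left(\left(F^{2} + F \left(-88 + F\right)\right) + F\right) = -3 + \left(F + F^{2} + F \left(-88 + F\right)\right) = -3 + F + F^{2} + F \left(-88 + F\right)$)
$\frac{49662}{36957} + \frac{V{\left(-128 \right)}}{-27951} = \frac{49662}{36957} + \frac{-3 - -11136 + 2 \left(-128\right)^{2}}{-27951} = 49662 \cdot \frac{1}{36957} + \left(-3 + 11136 + 2 \cdot 16384\right) \left(- \frac{1}{27951}\right) = \frac{16554}{12319} + \left(-3 + 11136 + 32768\right) \left(- \frac{1}{27951}\right) = \frac{16554}{12319} + 43901 \left(- \frac{1}{27951}\right) = \frac{16554}{12319} - \frac{3991}{2541} = - \frac{7101415}{31302579}$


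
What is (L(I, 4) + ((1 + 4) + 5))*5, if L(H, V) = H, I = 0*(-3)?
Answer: 50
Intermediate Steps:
I = 0
(L(I, 4) + ((1 + 4) + 5))*5 = (0 + ((1 + 4) + 5))*5 = (0 + (5 + 5))*5 = (0 + 10)*5 = 10*5 = 50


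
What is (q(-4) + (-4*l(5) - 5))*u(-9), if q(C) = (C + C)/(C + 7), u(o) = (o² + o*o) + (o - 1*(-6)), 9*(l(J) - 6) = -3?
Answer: -4823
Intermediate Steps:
l(J) = 17/3 (l(J) = 6 + (⅑)*(-3) = 6 - ⅓ = 17/3)
u(o) = 6 + o + 2*o² (u(o) = (o² + o²) + (o + 6) = 2*o² + (6 + o) = 6 + o + 2*o²)
q(C) = 2*C/(7 + C) (q(C) = (2*C)/(7 + C) = 2*C/(7 + C))
(q(-4) + (-4*l(5) - 5))*u(-9) = (2*(-4)/(7 - 4) + (-4*17/3 - 5))*(6 - 9 + 2*(-9)²) = (2*(-4)/3 + (-68/3 - 5))*(6 - 9 + 2*81) = (2*(-4)*(⅓) - 83/3)*(6 - 9 + 162) = (-8/3 - 83/3)*159 = -91/3*159 = -4823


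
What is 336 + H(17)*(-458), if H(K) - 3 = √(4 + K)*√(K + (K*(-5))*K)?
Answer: -1038 - 19236*I*√17 ≈ -1038.0 - 79312.0*I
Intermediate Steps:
H(K) = 3 + √(4 + K)*√(K - 5*K²) (H(K) = 3 + √(4 + K)*√(K + (K*(-5))*K) = 3 + √(4 + K)*√(K + (-5*K)*K) = 3 + √(4 + K)*√(K - 5*K²))
336 + H(17)*(-458) = 336 + (3 + √(17*(1 - 5*17))*√(4 + 17))*(-458) = 336 + (3 + √(17*(1 - 85))*√21)*(-458) = 336 + (3 + √(17*(-84))*√21)*(-458) = 336 + (3 + √(-1428)*√21)*(-458) = 336 + (3 + (2*I*√357)*√21)*(-458) = 336 + (3 + 42*I*√17)*(-458) = 336 + (-1374 - 19236*I*√17) = -1038 - 19236*I*√17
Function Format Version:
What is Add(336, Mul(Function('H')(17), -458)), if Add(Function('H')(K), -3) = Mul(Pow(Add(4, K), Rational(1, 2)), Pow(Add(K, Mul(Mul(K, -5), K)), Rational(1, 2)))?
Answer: Add(-1038, Mul(-19236, I, Pow(17, Rational(1, 2)))) ≈ Add(-1038.0, Mul(-79312., I))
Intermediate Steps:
Function('H')(K) = Add(3, Mul(Pow(Add(4, K), Rational(1, 2)), Pow(Add(K, Mul(-5, Pow(K, 2))), Rational(1, 2)))) (Function('H')(K) = Add(3, Mul(Pow(Add(4, K), Rational(1, 2)), Pow(Add(K, Mul(Mul(K, -5), K)), Rational(1, 2)))) = Add(3, Mul(Pow(Add(4, K), Rational(1, 2)), Pow(Add(K, Mul(Mul(-5, K), K)), Rational(1, 2)))) = Add(3, Mul(Pow(Add(4, K), Rational(1, 2)), Pow(Add(K, Mul(-5, Pow(K, 2))), Rational(1, 2)))))
Add(336, Mul(Function('H')(17), -458)) = Add(336, Mul(Add(3, Mul(Pow(Mul(17, Add(1, Mul(-5, 17))), Rational(1, 2)), Pow(Add(4, 17), Rational(1, 2)))), -458)) = Add(336, Mul(Add(3, Mul(Pow(Mul(17, Add(1, -85)), Rational(1, 2)), Pow(21, Rational(1, 2)))), -458)) = Add(336, Mul(Add(3, Mul(Pow(Mul(17, -84), Rational(1, 2)), Pow(21, Rational(1, 2)))), -458)) = Add(336, Mul(Add(3, Mul(Pow(-1428, Rational(1, 2)), Pow(21, Rational(1, 2)))), -458)) = Add(336, Mul(Add(3, Mul(Mul(2, I, Pow(357, Rational(1, 2))), Pow(21, Rational(1, 2)))), -458)) = Add(336, Mul(Add(3, Mul(42, I, Pow(17, Rational(1, 2)))), -458)) = Add(336, Add(-1374, Mul(-19236, I, Pow(17, Rational(1, 2))))) = Add(-1038, Mul(-19236, I, Pow(17, Rational(1, 2))))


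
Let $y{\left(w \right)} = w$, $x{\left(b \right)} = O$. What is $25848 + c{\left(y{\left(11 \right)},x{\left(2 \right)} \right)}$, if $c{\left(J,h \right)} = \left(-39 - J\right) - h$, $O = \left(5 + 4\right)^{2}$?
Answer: $25717$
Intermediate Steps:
$O = 81$ ($O = 9^{2} = 81$)
$x{\left(b \right)} = 81$
$c{\left(J,h \right)} = -39 - J - h$
$25848 + c{\left(y{\left(11 \right)},x{\left(2 \right)} \right)} = 25848 - 131 = 25717$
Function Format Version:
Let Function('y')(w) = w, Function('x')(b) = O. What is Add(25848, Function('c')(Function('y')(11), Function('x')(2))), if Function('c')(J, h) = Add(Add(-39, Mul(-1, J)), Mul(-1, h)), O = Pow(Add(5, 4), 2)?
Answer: 25717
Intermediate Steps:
O = 81 (O = Pow(9, 2) = 81)
Function('x')(b) = 81
Function('c')(J, h) = Add(-39, Mul(-1, J), Mul(-1, h))
Add(25848, Function('c')(Function('y')(11), Function('x')(2))) = Add(25848, Add(-39, Mul(-1, 11), Mul(-1, 81))) = Add(25848, Add(-39, -11, -81)) = Add(25848, -131) = 25717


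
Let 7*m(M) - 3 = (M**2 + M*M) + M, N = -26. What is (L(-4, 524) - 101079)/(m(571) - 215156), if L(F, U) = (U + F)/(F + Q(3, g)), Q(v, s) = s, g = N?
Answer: 2123023/2560308 ≈ 0.82921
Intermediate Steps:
g = -26
m(M) = 3/7 + M/7 + 2*M**2/7 (m(M) = 3/7 + ((M**2 + M*M) + M)/7 = 3/7 + ((M**2 + M**2) + M)/7 = 3/7 + (2*M**2 + M)/7 = 3/7 + (M + 2*M**2)/7 = 3/7 + (M/7 + 2*M**2/7) = 3/7 + M/7 + 2*M**2/7)
L(F, U) = (F + U)/(-26 + F) (L(F, U) = (U + F)/(F - 26) = (F + U)/(-26 + F))
(L(-4, 524) - 101079)/(m(571) - 215156) = ((-4 + 524)/(-26 - 4) - 101079)/((3/7 + (1/7)*571 + (2/7)*571**2) - 215156) = (520/(-30) - 101079)/((3/7 + 571/7 + (2/7)*326041) - 215156) = (-1/30*520 - 101079)/((3/7 + 571/7 + 652082/7) - 215156) = (-52/3 - 101079)/(652656/7 - 215156) = -303289/(3*(-853436/7)) = -303289/3*(-7/853436) = 2123023/2560308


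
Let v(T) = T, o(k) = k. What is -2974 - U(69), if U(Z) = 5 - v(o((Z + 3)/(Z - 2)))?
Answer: -199521/67 ≈ -2977.9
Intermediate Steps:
U(Z) = 5 - (3 + Z)/(-2 + Z) (U(Z) = 5 - (Z + 3)/(Z - 2) = 5 - (3 + Z)/(-2 + Z))
-2974 - U(69) = -2974 - (-13 + 4*69)/(-2 + 69) = -2974 - (-13 + 276)/67 = -2974 - 263/67 = -199521/67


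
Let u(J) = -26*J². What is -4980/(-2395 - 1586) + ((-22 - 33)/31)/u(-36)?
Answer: 1734069145/1386152352 ≈ 1.2510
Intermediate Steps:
-4980/(-2395 - 1586) + ((-22 - 33)/31)/u(-36) = -4980/(-2395 - 1586) + ((-22 - 33)/31)/((-26*(-36)²)) = -4980/(-3981) + ((1/31)*(-55))/((-26*1296)) = -4980*(-1/3981) - 55/31/(-33696) = 1660/1327 - 55/31*(-1/33696) = 1660/1327 + 55/1044576 = 1734069145/1386152352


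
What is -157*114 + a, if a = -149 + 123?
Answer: -17924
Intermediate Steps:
a = -26
-157*114 + a = -157*114 - 26 = -17898 - 26 = -17924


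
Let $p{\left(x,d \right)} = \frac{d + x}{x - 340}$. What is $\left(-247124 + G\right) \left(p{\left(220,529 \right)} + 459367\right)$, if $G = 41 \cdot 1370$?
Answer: $- \frac{5263006454807}{60} \approx -8.7717 \cdot 10^{10}$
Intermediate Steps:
$p{\left(x,d \right)} = \frac{d + x}{-340 + x}$
$G = 56170$
$\left(-247124 + G\right) \left(p{\left(220,529 \right)} + 459367\right) = \left(-247124 + 56170\right) \left(\frac{529 + 220}{-340 + 220} + 459367\right) = - 190954 \left(\frac{1}{-120} \cdot 749 + 459367\right) = - 190954 \left(\left(- \frac{1}{120}\right) 749 + 459367\right) = - 190954 \left(- \frac{749}{120} + 459367\right) = \left(-190954\right) \frac{55123291}{120} = - \frac{5263006454807}{60}$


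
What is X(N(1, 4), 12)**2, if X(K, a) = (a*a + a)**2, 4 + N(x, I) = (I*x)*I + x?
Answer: 592240896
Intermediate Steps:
N(x, I) = -4 + x + x*I**2 (N(x, I) = -4 + ((I*x)*I + x) = -4 + (x*I**2 + x) = -4 + (x + x*I**2) = -4 + x + x*I**2)
X(K, a) = (a + a**2)**2 (X(K, a) = (a**2 + a)**2 = (a + a**2)**2)
X(N(1, 4), 12)**2 = (12**2*(1 + 12)**2)**2 = (144*13**2)**2 = (144*169)**2 = 24336**2 = 592240896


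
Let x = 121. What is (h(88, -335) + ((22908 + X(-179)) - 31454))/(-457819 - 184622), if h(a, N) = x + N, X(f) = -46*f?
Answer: 526/642441 ≈ 0.00081875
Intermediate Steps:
h(a, N) = 121 + N
(h(88, -335) + ((22908 + X(-179)) - 31454))/(-457819 - 184622) = ((121 - 335) + ((22908 - 46*(-179)) - 31454))/(-457819 - 184622) = (-214 + ((22908 + 8234) - 31454))/(-642441) = (-214 + (31142 - 31454))*(-1/642441) = (-214 - 312)*(-1/642441) = -526*(-1/642441) = 526/642441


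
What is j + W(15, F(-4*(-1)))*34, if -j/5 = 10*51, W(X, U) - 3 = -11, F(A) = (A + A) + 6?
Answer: -2822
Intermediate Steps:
F(A) = 6 + 2*A (F(A) = 2*A + 6 = 6 + 2*A)
W(X, U) = -8 (W(X, U) = 3 - 11 = -8)
j = -2550 (j = -50*51 = -5*510 = -2550)
j + W(15, F(-4*(-1)))*34 = -2550 - 8*34 = -2550 - 272 = -2822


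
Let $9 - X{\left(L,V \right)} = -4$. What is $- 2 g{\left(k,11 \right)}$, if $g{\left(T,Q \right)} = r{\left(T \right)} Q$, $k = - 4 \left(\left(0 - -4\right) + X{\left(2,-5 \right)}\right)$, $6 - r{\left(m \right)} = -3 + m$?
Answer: $-1694$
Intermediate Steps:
$r{\left(m \right)} = 9 - m$ ($r{\left(m \right)} = 6 - \left(-3 + m\right) = 9 - m$)
$X{\left(L,V \right)} = 13$ ($X{\left(L,V \right)} = 9 - -4 = 9 + 4 = 13$)
$k = -68$ ($k = - 4 \left(\left(0 - -4\right) + 13\right) = - 4 \left(\left(0 + 4\right) + 13\right) = - 4 \left(4 + 13\right) = \left(-4\right) 17 = -68$)
$g{\left(T,Q \right)} = Q \left(9 - T\right)$ ($g{\left(T,Q \right)} = \left(9 - T\right) Q = Q \left(9 - T\right)$)
$- 2 g{\left(k,11 \right)} = - 2 \cdot 11 \left(9 - -68\right) = - 2 \cdot 11 \left(9 + 68\right) = - 2 \cdot 11 \cdot 77 = \left(-2\right) 847 = -1694$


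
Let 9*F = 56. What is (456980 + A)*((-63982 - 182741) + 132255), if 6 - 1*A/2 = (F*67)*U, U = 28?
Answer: -148915847296/3 ≈ -4.9639e+10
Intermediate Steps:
F = 56/9 (F = (1/9)*56 = 56/9 ≈ 6.2222)
A = -210004/9 (A = 12 - 2*(56/9)*67*28 = 12 - 7504*28/9 = 12 - 2*105056/9 = 12 - 210112/9 = -210004/9 ≈ -23334.)
(456980 + A)*((-63982 - 182741) + 132255) = (456980 - 210004/9)*((-63982 - 182741) + 132255) = 3902816*(-246723 + 132255)/9 = (3902816/9)*(-114468) = -148915847296/3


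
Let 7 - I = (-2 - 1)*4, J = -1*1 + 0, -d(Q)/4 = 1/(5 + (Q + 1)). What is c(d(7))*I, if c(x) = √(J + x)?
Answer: 19*I*√221/13 ≈ 21.727*I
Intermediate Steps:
d(Q) = -4/(6 + Q) (d(Q) = -4/(5 + (Q + 1)) = -4/(5 + (1 + Q)) = -4/(6 + Q))
J = -1 (J = -1 + 0 = -1)
c(x) = √(-1 + x)
I = 19 (I = 7 - (-2 - 1)*4 = 7 - (-3)*4 = 7 - 1*(-12) = 7 + 12 = 19)
c(d(7))*I = √(-1 - 4/(6 + 7))*19 = √(-1 - 4/13)*19 = √(-17/13)*19 = (I*√221/13)*19 = 19*I*√221/13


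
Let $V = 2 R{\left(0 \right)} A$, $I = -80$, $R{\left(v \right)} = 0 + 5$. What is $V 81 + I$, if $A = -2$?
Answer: $-1700$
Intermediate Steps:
$R{\left(v \right)} = 5$
$V = -20$ ($V = 2 \cdot 5 \left(-2\right) = 10 \left(-2\right) = -20$)
$V 81 + I = \left(-20\right) 81 - 80 = -1620 - 80 = -1700$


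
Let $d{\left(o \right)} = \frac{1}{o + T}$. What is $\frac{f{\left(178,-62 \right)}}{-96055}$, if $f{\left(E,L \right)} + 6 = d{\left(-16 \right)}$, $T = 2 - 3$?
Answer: $\frac{103}{1632935} \approx 6.3077 \cdot 10^{-5}$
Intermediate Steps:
$T = -1$ ($T = 2 - 3 = -1$)
$d{\left(o \right)} = \frac{1}{-1 + o}$ ($d{\left(o \right)} = \frac{1}{o - 1} = \frac{1}{-1 + o}$)
$f{\left(E,L \right)} = - \frac{103}{17}$ ($f{\left(E,L \right)} = -6 + \frac{1}{-1 - 16} = -6 + \frac{1}{-17} = -6 - \frac{1}{17} = - \frac{103}{17}$)
$\frac{f{\left(178,-62 \right)}}{-96055} = - \frac{103}{17 \left(-96055\right)} = \left(- \frac{103}{17}\right) \left(- \frac{1}{96055}\right) = \frac{103}{1632935}$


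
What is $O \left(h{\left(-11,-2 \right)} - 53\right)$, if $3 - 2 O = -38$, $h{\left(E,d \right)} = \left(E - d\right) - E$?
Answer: $- \frac{2091}{2} \approx -1045.5$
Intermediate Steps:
$h{\left(E,d \right)} = - d$
$O = \frac{41}{2}$ ($O = \frac{3}{2} - -19 = \frac{3}{2} + 19 = \frac{41}{2} \approx 20.5$)
$O \left(h{\left(-11,-2 \right)} - 53\right) = \frac{41 \left(\left(-1\right) \left(-2\right) - 53\right)}{2} = \frac{41 \left(2 - 53\right)}{2} = \frac{41}{2} \left(-51\right) = - \frac{2091}{2}$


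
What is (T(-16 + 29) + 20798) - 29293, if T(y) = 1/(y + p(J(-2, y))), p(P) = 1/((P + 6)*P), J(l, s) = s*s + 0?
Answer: -3266094045/384476 ≈ -8494.9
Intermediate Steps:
J(l, s) = s² (J(l, s) = s² + 0 = s²)
p(P) = 1/(P*(6 + P)) (p(P) = 1/((6 + P)*P) = 1/(P*(6 + P)))
T(y) = 1/(y + 1/(y²*(6 + y²))) (T(y) = 1/(y + 1/((y²)*(6 + y²))) = 1/(y + 1/(y²*(6 + y²))))
(T(-16 + 29) + 20798) - 29293 = ((-16 + 29)²*(6 + (-16 + 29)²)/(1 + (-16 + 29)³*(6 + (-16 + 29)²)) + 20798) - 29293 = (13²*(6 + 13²)/(1 + 13³*(6 + 13²)) + 20798) - 29293 = (169*(6 + 169)/(1 + 2197*(6 + 169)) + 20798) - 29293 = (169*175/(1 + 2197*175) + 20798) - 29293 = (169*175/(1 + 384475) + 20798) - 29293 = (169*175/384476 + 20798) - 29293 = (169*(1/384476)*175 + 20798) - 29293 = (29575/384476 + 20798) - 29293 = 7996361423/384476 - 29293 = -3266094045/384476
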